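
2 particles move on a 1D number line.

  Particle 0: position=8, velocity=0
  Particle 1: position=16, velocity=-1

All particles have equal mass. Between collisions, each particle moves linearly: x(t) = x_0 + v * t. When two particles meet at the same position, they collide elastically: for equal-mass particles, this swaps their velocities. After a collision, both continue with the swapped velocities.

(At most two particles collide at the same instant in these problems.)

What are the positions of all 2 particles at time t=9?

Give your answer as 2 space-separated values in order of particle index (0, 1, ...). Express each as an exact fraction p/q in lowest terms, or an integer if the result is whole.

Answer: 7 8

Derivation:
Collision at t=8: particles 0 and 1 swap velocities; positions: p0=8 p1=8; velocities now: v0=-1 v1=0
Advance to t=9 (no further collisions before then); velocities: v0=-1 v1=0; positions = 7 8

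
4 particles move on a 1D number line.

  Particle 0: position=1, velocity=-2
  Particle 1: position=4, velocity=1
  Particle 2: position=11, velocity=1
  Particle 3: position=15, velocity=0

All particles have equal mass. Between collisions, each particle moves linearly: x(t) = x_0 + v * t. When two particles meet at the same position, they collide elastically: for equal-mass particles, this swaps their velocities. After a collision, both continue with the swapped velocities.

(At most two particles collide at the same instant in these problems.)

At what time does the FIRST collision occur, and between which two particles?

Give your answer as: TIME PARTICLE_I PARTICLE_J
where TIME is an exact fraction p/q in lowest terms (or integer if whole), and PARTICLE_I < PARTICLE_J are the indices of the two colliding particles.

Answer: 4 2 3

Derivation:
Pair (0,1): pos 1,4 vel -2,1 -> not approaching (rel speed -3 <= 0)
Pair (1,2): pos 4,11 vel 1,1 -> not approaching (rel speed 0 <= 0)
Pair (2,3): pos 11,15 vel 1,0 -> gap=4, closing at 1/unit, collide at t=4
Earliest collision: t=4 between 2 and 3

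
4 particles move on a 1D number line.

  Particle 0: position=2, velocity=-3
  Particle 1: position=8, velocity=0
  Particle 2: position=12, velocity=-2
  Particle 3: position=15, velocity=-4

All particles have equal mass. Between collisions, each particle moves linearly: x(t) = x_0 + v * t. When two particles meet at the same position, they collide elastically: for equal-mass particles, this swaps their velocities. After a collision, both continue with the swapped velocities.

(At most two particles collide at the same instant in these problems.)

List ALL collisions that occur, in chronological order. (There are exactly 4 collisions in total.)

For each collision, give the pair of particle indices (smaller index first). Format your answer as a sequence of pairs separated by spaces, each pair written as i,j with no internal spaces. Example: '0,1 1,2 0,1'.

Answer: 2,3 1,2 2,3 0,1

Derivation:
Collision at t=3/2: particles 2 and 3 swap velocities; positions: p0=-5/2 p1=8 p2=9 p3=9; velocities now: v0=-3 v1=0 v2=-4 v3=-2
Collision at t=7/4: particles 1 and 2 swap velocities; positions: p0=-13/4 p1=8 p2=8 p3=17/2; velocities now: v0=-3 v1=-4 v2=0 v3=-2
Collision at t=2: particles 2 and 3 swap velocities; positions: p0=-4 p1=7 p2=8 p3=8; velocities now: v0=-3 v1=-4 v2=-2 v3=0
Collision at t=13: particles 0 and 1 swap velocities; positions: p0=-37 p1=-37 p2=-14 p3=8; velocities now: v0=-4 v1=-3 v2=-2 v3=0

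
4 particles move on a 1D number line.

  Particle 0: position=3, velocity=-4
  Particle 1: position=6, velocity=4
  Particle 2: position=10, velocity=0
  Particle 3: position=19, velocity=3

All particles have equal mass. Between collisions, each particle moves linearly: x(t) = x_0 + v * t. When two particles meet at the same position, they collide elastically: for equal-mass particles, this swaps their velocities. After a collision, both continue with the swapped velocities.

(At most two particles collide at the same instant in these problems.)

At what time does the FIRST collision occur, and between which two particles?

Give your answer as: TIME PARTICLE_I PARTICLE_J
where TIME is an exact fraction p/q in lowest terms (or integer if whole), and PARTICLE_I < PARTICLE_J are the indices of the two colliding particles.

Pair (0,1): pos 3,6 vel -4,4 -> not approaching (rel speed -8 <= 0)
Pair (1,2): pos 6,10 vel 4,0 -> gap=4, closing at 4/unit, collide at t=1
Pair (2,3): pos 10,19 vel 0,3 -> not approaching (rel speed -3 <= 0)
Earliest collision: t=1 between 1 and 2

Answer: 1 1 2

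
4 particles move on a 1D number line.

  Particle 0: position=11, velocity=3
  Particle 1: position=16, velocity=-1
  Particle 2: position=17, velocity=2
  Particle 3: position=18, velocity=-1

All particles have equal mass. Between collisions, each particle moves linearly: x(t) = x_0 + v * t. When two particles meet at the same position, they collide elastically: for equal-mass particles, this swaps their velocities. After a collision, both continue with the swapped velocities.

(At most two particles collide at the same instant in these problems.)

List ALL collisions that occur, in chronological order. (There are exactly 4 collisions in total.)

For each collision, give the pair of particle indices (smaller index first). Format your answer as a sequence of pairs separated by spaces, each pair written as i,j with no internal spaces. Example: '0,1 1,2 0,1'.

Answer: 2,3 0,1 1,2 2,3

Derivation:
Collision at t=1/3: particles 2 and 3 swap velocities; positions: p0=12 p1=47/3 p2=53/3 p3=53/3; velocities now: v0=3 v1=-1 v2=-1 v3=2
Collision at t=5/4: particles 0 and 1 swap velocities; positions: p0=59/4 p1=59/4 p2=67/4 p3=39/2; velocities now: v0=-1 v1=3 v2=-1 v3=2
Collision at t=7/4: particles 1 and 2 swap velocities; positions: p0=57/4 p1=65/4 p2=65/4 p3=41/2; velocities now: v0=-1 v1=-1 v2=3 v3=2
Collision at t=6: particles 2 and 3 swap velocities; positions: p0=10 p1=12 p2=29 p3=29; velocities now: v0=-1 v1=-1 v2=2 v3=3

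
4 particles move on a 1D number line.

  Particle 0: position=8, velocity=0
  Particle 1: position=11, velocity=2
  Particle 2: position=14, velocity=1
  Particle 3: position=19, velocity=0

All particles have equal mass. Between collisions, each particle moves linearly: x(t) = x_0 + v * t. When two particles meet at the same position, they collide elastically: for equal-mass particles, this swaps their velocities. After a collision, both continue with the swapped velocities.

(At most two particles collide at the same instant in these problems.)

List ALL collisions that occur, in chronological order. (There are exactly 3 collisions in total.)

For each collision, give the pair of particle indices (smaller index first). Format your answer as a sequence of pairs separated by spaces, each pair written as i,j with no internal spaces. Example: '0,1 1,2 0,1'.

Collision at t=3: particles 1 and 2 swap velocities; positions: p0=8 p1=17 p2=17 p3=19; velocities now: v0=0 v1=1 v2=2 v3=0
Collision at t=4: particles 2 and 3 swap velocities; positions: p0=8 p1=18 p2=19 p3=19; velocities now: v0=0 v1=1 v2=0 v3=2
Collision at t=5: particles 1 and 2 swap velocities; positions: p0=8 p1=19 p2=19 p3=21; velocities now: v0=0 v1=0 v2=1 v3=2

Answer: 1,2 2,3 1,2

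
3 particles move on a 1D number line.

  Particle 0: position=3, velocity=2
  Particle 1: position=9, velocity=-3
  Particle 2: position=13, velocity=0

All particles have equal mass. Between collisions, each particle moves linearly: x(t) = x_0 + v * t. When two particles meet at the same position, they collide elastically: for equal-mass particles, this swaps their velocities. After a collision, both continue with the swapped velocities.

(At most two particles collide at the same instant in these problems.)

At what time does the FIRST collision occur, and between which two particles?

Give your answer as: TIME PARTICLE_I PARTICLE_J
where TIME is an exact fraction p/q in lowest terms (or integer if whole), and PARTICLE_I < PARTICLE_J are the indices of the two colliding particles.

Pair (0,1): pos 3,9 vel 2,-3 -> gap=6, closing at 5/unit, collide at t=6/5
Pair (1,2): pos 9,13 vel -3,0 -> not approaching (rel speed -3 <= 0)
Earliest collision: t=6/5 between 0 and 1

Answer: 6/5 0 1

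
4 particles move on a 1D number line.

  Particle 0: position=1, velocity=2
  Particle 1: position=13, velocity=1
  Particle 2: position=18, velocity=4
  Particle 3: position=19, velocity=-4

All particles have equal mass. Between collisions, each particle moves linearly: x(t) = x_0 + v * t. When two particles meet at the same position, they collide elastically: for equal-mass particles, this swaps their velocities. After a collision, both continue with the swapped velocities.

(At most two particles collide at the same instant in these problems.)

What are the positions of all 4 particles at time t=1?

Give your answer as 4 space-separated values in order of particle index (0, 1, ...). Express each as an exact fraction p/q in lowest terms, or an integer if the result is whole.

Collision at t=1/8: particles 2 and 3 swap velocities; positions: p0=5/4 p1=105/8 p2=37/2 p3=37/2; velocities now: v0=2 v1=1 v2=-4 v3=4
Advance to t=1 (no further collisions before then); velocities: v0=2 v1=1 v2=-4 v3=4; positions = 3 14 15 22

Answer: 3 14 15 22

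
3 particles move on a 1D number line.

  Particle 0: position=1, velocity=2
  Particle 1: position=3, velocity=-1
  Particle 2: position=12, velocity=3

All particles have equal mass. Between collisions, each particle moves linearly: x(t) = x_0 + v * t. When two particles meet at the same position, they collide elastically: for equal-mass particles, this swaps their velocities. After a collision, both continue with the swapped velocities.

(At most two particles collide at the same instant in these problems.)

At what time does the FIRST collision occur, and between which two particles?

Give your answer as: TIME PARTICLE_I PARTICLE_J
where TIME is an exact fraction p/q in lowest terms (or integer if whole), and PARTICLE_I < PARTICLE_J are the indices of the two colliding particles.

Answer: 2/3 0 1

Derivation:
Pair (0,1): pos 1,3 vel 2,-1 -> gap=2, closing at 3/unit, collide at t=2/3
Pair (1,2): pos 3,12 vel -1,3 -> not approaching (rel speed -4 <= 0)
Earliest collision: t=2/3 between 0 and 1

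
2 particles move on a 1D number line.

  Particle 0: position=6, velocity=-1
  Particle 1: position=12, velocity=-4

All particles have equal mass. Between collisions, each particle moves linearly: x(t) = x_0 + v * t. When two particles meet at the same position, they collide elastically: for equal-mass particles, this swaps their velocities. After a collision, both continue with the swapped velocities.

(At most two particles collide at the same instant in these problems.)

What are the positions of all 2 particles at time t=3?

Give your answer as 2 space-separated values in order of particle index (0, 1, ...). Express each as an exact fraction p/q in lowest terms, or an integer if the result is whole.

Collision at t=2: particles 0 and 1 swap velocities; positions: p0=4 p1=4; velocities now: v0=-4 v1=-1
Advance to t=3 (no further collisions before then); velocities: v0=-4 v1=-1; positions = 0 3

Answer: 0 3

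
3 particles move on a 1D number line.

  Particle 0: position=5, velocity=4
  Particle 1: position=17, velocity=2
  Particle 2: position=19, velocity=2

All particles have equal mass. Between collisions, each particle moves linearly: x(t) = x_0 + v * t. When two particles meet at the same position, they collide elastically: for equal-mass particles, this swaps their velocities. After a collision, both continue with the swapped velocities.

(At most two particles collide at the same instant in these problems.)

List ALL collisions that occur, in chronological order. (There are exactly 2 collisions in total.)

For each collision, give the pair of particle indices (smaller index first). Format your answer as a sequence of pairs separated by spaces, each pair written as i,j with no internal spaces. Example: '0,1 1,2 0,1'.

Answer: 0,1 1,2

Derivation:
Collision at t=6: particles 0 and 1 swap velocities; positions: p0=29 p1=29 p2=31; velocities now: v0=2 v1=4 v2=2
Collision at t=7: particles 1 and 2 swap velocities; positions: p0=31 p1=33 p2=33; velocities now: v0=2 v1=2 v2=4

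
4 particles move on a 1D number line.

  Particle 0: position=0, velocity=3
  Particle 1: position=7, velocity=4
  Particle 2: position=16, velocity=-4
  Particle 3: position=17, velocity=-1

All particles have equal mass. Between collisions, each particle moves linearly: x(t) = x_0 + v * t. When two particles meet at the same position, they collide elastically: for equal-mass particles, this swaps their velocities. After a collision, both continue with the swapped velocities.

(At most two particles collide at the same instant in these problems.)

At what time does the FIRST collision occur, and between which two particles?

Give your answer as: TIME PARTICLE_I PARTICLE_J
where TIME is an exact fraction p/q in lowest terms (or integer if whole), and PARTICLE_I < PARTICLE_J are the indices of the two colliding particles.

Answer: 9/8 1 2

Derivation:
Pair (0,1): pos 0,7 vel 3,4 -> not approaching (rel speed -1 <= 0)
Pair (1,2): pos 7,16 vel 4,-4 -> gap=9, closing at 8/unit, collide at t=9/8
Pair (2,3): pos 16,17 vel -4,-1 -> not approaching (rel speed -3 <= 0)
Earliest collision: t=9/8 between 1 and 2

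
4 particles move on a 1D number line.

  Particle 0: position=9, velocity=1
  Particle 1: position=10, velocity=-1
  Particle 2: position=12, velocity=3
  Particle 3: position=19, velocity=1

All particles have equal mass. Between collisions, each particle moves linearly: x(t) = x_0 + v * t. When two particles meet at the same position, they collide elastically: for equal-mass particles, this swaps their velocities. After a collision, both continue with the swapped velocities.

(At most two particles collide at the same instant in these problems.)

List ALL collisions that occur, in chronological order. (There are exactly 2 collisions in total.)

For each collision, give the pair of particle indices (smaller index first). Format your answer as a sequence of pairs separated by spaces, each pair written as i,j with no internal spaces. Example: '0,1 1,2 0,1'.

Answer: 0,1 2,3

Derivation:
Collision at t=1/2: particles 0 and 1 swap velocities; positions: p0=19/2 p1=19/2 p2=27/2 p3=39/2; velocities now: v0=-1 v1=1 v2=3 v3=1
Collision at t=7/2: particles 2 and 3 swap velocities; positions: p0=13/2 p1=25/2 p2=45/2 p3=45/2; velocities now: v0=-1 v1=1 v2=1 v3=3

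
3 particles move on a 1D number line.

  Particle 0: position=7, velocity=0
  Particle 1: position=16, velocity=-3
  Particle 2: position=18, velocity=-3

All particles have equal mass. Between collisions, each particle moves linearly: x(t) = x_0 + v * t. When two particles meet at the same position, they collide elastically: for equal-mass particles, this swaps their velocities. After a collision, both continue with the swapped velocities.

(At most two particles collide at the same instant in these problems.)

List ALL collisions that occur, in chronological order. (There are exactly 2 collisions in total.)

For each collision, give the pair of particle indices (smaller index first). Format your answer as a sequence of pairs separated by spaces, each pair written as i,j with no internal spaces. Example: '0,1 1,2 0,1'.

Collision at t=3: particles 0 and 1 swap velocities; positions: p0=7 p1=7 p2=9; velocities now: v0=-3 v1=0 v2=-3
Collision at t=11/3: particles 1 and 2 swap velocities; positions: p0=5 p1=7 p2=7; velocities now: v0=-3 v1=-3 v2=0

Answer: 0,1 1,2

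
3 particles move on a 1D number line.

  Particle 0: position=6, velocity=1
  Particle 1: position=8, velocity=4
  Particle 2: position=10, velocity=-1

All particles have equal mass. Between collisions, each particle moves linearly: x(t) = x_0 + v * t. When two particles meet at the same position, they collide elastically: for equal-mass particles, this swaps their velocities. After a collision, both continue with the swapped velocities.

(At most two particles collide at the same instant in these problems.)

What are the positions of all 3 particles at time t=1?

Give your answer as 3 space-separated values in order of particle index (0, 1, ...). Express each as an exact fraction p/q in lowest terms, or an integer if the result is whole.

Answer: 7 9 12

Derivation:
Collision at t=2/5: particles 1 and 2 swap velocities; positions: p0=32/5 p1=48/5 p2=48/5; velocities now: v0=1 v1=-1 v2=4
Advance to t=1 (no further collisions before then); velocities: v0=1 v1=-1 v2=4; positions = 7 9 12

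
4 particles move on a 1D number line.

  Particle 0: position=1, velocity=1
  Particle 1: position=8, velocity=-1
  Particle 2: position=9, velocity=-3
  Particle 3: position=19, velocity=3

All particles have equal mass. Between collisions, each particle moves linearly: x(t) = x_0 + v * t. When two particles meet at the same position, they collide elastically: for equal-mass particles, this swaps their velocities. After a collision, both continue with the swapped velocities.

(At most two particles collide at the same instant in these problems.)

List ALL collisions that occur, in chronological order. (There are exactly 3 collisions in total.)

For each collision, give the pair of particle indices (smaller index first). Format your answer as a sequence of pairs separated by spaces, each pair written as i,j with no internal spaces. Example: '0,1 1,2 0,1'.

Collision at t=1/2: particles 1 and 2 swap velocities; positions: p0=3/2 p1=15/2 p2=15/2 p3=41/2; velocities now: v0=1 v1=-3 v2=-1 v3=3
Collision at t=2: particles 0 and 1 swap velocities; positions: p0=3 p1=3 p2=6 p3=25; velocities now: v0=-3 v1=1 v2=-1 v3=3
Collision at t=7/2: particles 1 and 2 swap velocities; positions: p0=-3/2 p1=9/2 p2=9/2 p3=59/2; velocities now: v0=-3 v1=-1 v2=1 v3=3

Answer: 1,2 0,1 1,2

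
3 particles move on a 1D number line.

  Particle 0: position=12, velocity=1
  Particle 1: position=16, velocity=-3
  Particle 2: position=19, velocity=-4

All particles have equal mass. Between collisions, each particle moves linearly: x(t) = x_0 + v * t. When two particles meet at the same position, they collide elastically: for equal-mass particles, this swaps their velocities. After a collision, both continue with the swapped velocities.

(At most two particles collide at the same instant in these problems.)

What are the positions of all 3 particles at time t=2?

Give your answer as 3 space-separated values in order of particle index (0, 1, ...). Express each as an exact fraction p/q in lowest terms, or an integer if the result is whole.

Collision at t=1: particles 0 and 1 swap velocities; positions: p0=13 p1=13 p2=15; velocities now: v0=-3 v1=1 v2=-4
Collision at t=7/5: particles 1 and 2 swap velocities; positions: p0=59/5 p1=67/5 p2=67/5; velocities now: v0=-3 v1=-4 v2=1
Advance to t=2 (no further collisions before then); velocities: v0=-3 v1=-4 v2=1; positions = 10 11 14

Answer: 10 11 14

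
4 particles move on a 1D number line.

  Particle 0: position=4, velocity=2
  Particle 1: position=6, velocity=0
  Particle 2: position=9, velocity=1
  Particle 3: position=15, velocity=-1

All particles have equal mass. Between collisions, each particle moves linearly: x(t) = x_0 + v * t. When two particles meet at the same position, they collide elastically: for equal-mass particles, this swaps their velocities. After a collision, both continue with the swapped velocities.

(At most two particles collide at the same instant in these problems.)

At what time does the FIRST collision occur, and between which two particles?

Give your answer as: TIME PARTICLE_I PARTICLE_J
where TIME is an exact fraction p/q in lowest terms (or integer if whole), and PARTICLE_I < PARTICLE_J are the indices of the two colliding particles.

Pair (0,1): pos 4,6 vel 2,0 -> gap=2, closing at 2/unit, collide at t=1
Pair (1,2): pos 6,9 vel 0,1 -> not approaching (rel speed -1 <= 0)
Pair (2,3): pos 9,15 vel 1,-1 -> gap=6, closing at 2/unit, collide at t=3
Earliest collision: t=1 between 0 and 1

Answer: 1 0 1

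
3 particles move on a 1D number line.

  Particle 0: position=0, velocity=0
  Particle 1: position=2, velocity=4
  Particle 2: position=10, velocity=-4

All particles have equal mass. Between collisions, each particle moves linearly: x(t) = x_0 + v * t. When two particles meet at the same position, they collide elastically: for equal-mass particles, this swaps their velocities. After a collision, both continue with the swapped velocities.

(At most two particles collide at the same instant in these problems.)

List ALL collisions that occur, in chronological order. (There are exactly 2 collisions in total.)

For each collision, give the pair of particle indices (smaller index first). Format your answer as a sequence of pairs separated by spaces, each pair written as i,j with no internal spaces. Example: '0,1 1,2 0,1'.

Collision at t=1: particles 1 and 2 swap velocities; positions: p0=0 p1=6 p2=6; velocities now: v0=0 v1=-4 v2=4
Collision at t=5/2: particles 0 and 1 swap velocities; positions: p0=0 p1=0 p2=12; velocities now: v0=-4 v1=0 v2=4

Answer: 1,2 0,1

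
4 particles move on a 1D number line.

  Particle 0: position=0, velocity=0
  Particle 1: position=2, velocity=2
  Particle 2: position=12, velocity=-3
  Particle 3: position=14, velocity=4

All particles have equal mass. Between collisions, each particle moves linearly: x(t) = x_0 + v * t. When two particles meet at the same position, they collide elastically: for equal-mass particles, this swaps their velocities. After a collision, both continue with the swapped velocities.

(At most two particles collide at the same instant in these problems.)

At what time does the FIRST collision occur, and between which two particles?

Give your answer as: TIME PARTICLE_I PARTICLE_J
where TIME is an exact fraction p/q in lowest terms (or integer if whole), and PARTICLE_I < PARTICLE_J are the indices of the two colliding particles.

Pair (0,1): pos 0,2 vel 0,2 -> not approaching (rel speed -2 <= 0)
Pair (1,2): pos 2,12 vel 2,-3 -> gap=10, closing at 5/unit, collide at t=2
Pair (2,3): pos 12,14 vel -3,4 -> not approaching (rel speed -7 <= 0)
Earliest collision: t=2 between 1 and 2

Answer: 2 1 2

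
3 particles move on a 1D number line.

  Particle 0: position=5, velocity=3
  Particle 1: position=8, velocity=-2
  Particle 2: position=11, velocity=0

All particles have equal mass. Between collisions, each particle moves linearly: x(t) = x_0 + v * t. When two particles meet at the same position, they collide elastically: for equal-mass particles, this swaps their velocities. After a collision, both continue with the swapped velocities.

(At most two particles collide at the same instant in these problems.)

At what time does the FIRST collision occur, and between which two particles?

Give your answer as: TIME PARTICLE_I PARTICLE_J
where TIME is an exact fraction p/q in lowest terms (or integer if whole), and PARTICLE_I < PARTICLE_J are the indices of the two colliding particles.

Answer: 3/5 0 1

Derivation:
Pair (0,1): pos 5,8 vel 3,-2 -> gap=3, closing at 5/unit, collide at t=3/5
Pair (1,2): pos 8,11 vel -2,0 -> not approaching (rel speed -2 <= 0)
Earliest collision: t=3/5 between 0 and 1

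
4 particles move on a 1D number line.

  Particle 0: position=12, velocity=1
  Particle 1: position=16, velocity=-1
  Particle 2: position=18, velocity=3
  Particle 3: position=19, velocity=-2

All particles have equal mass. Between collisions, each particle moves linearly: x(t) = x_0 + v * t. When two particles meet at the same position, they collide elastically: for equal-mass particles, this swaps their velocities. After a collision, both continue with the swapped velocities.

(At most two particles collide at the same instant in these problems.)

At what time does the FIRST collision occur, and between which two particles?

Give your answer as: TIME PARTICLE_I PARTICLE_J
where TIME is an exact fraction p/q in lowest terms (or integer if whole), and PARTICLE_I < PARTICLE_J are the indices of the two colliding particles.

Pair (0,1): pos 12,16 vel 1,-1 -> gap=4, closing at 2/unit, collide at t=2
Pair (1,2): pos 16,18 vel -1,3 -> not approaching (rel speed -4 <= 0)
Pair (2,3): pos 18,19 vel 3,-2 -> gap=1, closing at 5/unit, collide at t=1/5
Earliest collision: t=1/5 between 2 and 3

Answer: 1/5 2 3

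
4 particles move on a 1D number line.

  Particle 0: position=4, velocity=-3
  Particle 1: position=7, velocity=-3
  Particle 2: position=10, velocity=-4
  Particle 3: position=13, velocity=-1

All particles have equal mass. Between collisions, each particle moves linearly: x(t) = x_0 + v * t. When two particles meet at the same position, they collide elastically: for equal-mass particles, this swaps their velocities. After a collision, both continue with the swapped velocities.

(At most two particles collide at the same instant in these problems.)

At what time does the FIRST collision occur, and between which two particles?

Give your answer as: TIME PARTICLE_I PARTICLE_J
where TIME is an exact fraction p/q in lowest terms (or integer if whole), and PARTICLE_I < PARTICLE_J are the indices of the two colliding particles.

Answer: 3 1 2

Derivation:
Pair (0,1): pos 4,7 vel -3,-3 -> not approaching (rel speed 0 <= 0)
Pair (1,2): pos 7,10 vel -3,-4 -> gap=3, closing at 1/unit, collide at t=3
Pair (2,3): pos 10,13 vel -4,-1 -> not approaching (rel speed -3 <= 0)
Earliest collision: t=3 between 1 and 2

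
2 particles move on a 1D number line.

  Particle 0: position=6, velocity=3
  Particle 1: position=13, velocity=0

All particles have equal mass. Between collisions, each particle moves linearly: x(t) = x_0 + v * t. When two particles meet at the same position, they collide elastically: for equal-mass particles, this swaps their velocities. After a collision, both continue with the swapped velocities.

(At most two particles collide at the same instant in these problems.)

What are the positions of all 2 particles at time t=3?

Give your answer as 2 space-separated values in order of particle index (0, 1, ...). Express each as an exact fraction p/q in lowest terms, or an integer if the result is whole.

Collision at t=7/3: particles 0 and 1 swap velocities; positions: p0=13 p1=13; velocities now: v0=0 v1=3
Advance to t=3 (no further collisions before then); velocities: v0=0 v1=3; positions = 13 15

Answer: 13 15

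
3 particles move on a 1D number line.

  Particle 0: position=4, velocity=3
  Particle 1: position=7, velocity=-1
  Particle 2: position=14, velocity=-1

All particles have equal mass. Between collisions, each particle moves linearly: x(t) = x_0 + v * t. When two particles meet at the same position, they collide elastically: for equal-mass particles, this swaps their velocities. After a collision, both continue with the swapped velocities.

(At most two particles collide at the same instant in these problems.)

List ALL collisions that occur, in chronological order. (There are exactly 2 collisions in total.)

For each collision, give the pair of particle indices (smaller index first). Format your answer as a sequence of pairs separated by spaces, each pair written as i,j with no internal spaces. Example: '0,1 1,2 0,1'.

Answer: 0,1 1,2

Derivation:
Collision at t=3/4: particles 0 and 1 swap velocities; positions: p0=25/4 p1=25/4 p2=53/4; velocities now: v0=-1 v1=3 v2=-1
Collision at t=5/2: particles 1 and 2 swap velocities; positions: p0=9/2 p1=23/2 p2=23/2; velocities now: v0=-1 v1=-1 v2=3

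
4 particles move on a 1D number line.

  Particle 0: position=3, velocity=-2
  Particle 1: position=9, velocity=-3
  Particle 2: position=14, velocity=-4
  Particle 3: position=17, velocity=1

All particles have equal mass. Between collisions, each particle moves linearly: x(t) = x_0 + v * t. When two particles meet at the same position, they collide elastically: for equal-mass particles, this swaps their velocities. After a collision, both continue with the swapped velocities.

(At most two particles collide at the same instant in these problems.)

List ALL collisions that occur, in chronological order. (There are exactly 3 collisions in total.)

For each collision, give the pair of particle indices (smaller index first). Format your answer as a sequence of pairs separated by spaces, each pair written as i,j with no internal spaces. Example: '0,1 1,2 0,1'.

Answer: 1,2 0,1 1,2

Derivation:
Collision at t=5: particles 1 and 2 swap velocities; positions: p0=-7 p1=-6 p2=-6 p3=22; velocities now: v0=-2 v1=-4 v2=-3 v3=1
Collision at t=11/2: particles 0 and 1 swap velocities; positions: p0=-8 p1=-8 p2=-15/2 p3=45/2; velocities now: v0=-4 v1=-2 v2=-3 v3=1
Collision at t=6: particles 1 and 2 swap velocities; positions: p0=-10 p1=-9 p2=-9 p3=23; velocities now: v0=-4 v1=-3 v2=-2 v3=1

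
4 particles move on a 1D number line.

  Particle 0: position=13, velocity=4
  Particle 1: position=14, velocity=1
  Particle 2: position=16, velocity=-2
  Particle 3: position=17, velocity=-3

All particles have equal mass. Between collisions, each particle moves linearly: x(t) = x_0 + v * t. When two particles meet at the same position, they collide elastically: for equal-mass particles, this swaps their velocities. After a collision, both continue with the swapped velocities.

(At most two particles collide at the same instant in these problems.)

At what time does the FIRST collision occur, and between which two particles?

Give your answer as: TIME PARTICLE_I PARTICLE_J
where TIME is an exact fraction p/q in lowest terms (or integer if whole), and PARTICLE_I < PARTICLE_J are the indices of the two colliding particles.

Answer: 1/3 0 1

Derivation:
Pair (0,1): pos 13,14 vel 4,1 -> gap=1, closing at 3/unit, collide at t=1/3
Pair (1,2): pos 14,16 vel 1,-2 -> gap=2, closing at 3/unit, collide at t=2/3
Pair (2,3): pos 16,17 vel -2,-3 -> gap=1, closing at 1/unit, collide at t=1
Earliest collision: t=1/3 between 0 and 1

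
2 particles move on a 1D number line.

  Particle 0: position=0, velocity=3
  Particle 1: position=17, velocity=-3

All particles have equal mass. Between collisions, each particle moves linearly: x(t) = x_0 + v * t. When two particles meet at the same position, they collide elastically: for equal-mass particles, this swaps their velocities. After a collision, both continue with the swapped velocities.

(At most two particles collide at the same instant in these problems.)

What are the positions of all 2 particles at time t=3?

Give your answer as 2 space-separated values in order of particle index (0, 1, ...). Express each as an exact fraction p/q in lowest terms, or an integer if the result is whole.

Collision at t=17/6: particles 0 and 1 swap velocities; positions: p0=17/2 p1=17/2; velocities now: v0=-3 v1=3
Advance to t=3 (no further collisions before then); velocities: v0=-3 v1=3; positions = 8 9

Answer: 8 9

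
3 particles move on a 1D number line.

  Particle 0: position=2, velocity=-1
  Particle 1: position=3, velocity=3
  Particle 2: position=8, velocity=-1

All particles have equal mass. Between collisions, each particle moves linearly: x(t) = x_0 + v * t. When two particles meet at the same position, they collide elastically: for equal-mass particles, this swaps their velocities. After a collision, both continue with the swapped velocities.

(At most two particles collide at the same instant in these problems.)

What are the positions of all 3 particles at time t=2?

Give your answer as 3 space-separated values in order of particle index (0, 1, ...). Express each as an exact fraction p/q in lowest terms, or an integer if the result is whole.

Collision at t=5/4: particles 1 and 2 swap velocities; positions: p0=3/4 p1=27/4 p2=27/4; velocities now: v0=-1 v1=-1 v2=3
Advance to t=2 (no further collisions before then); velocities: v0=-1 v1=-1 v2=3; positions = 0 6 9

Answer: 0 6 9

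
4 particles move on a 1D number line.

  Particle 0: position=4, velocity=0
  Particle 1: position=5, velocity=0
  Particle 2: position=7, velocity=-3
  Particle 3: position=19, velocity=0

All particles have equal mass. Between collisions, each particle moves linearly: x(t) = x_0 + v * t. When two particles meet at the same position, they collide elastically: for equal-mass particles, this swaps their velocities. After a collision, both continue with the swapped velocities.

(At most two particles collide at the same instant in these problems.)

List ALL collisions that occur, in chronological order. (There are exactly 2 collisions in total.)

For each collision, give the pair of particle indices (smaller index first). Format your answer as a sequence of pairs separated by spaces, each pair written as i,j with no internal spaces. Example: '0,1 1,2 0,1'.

Collision at t=2/3: particles 1 and 2 swap velocities; positions: p0=4 p1=5 p2=5 p3=19; velocities now: v0=0 v1=-3 v2=0 v3=0
Collision at t=1: particles 0 and 1 swap velocities; positions: p0=4 p1=4 p2=5 p3=19; velocities now: v0=-3 v1=0 v2=0 v3=0

Answer: 1,2 0,1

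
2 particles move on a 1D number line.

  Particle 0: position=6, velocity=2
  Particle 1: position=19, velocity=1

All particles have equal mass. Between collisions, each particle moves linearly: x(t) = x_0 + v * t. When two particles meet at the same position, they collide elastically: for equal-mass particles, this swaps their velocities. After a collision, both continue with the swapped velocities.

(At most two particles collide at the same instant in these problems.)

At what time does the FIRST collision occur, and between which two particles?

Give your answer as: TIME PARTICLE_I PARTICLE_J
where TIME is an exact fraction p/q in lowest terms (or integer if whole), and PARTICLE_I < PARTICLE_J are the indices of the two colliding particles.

Answer: 13 0 1

Derivation:
Pair (0,1): pos 6,19 vel 2,1 -> gap=13, closing at 1/unit, collide at t=13
Earliest collision: t=13 between 0 and 1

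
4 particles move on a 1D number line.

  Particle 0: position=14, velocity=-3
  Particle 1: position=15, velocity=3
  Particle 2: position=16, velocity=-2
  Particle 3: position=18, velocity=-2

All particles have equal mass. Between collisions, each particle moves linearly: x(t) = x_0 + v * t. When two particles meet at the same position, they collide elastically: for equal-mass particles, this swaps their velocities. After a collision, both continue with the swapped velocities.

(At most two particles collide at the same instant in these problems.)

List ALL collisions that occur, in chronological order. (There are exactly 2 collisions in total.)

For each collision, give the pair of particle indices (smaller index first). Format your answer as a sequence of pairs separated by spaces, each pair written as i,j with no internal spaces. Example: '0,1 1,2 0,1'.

Answer: 1,2 2,3

Derivation:
Collision at t=1/5: particles 1 and 2 swap velocities; positions: p0=67/5 p1=78/5 p2=78/5 p3=88/5; velocities now: v0=-3 v1=-2 v2=3 v3=-2
Collision at t=3/5: particles 2 and 3 swap velocities; positions: p0=61/5 p1=74/5 p2=84/5 p3=84/5; velocities now: v0=-3 v1=-2 v2=-2 v3=3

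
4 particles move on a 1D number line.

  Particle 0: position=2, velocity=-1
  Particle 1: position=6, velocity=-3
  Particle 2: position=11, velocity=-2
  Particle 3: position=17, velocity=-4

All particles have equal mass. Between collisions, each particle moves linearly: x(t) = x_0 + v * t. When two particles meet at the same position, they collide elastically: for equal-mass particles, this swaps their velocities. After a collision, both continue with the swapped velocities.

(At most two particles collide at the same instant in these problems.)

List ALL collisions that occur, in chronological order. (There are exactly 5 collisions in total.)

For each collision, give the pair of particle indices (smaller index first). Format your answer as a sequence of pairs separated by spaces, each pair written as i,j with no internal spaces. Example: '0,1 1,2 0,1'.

Collision at t=2: particles 0 and 1 swap velocities; positions: p0=0 p1=0 p2=7 p3=9; velocities now: v0=-3 v1=-1 v2=-2 v3=-4
Collision at t=3: particles 2 and 3 swap velocities; positions: p0=-3 p1=-1 p2=5 p3=5; velocities now: v0=-3 v1=-1 v2=-4 v3=-2
Collision at t=5: particles 1 and 2 swap velocities; positions: p0=-9 p1=-3 p2=-3 p3=1; velocities now: v0=-3 v1=-4 v2=-1 v3=-2
Collision at t=9: particles 2 and 3 swap velocities; positions: p0=-21 p1=-19 p2=-7 p3=-7; velocities now: v0=-3 v1=-4 v2=-2 v3=-1
Collision at t=11: particles 0 and 1 swap velocities; positions: p0=-27 p1=-27 p2=-11 p3=-9; velocities now: v0=-4 v1=-3 v2=-2 v3=-1

Answer: 0,1 2,3 1,2 2,3 0,1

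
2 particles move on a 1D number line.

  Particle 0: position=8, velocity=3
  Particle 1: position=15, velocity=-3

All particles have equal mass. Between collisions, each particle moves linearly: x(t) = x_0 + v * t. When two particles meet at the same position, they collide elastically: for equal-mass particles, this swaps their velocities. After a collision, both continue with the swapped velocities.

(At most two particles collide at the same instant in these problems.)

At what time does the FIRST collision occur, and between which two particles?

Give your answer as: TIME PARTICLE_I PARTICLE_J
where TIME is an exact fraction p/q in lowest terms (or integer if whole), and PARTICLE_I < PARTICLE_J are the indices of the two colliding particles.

Answer: 7/6 0 1

Derivation:
Pair (0,1): pos 8,15 vel 3,-3 -> gap=7, closing at 6/unit, collide at t=7/6
Earliest collision: t=7/6 between 0 and 1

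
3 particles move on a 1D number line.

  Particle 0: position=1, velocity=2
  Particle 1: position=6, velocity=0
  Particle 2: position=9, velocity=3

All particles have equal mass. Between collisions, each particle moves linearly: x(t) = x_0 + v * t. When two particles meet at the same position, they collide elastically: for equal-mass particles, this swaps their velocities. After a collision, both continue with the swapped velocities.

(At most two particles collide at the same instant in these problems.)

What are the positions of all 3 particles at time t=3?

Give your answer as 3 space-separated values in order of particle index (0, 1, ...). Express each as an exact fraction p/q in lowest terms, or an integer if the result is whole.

Collision at t=5/2: particles 0 and 1 swap velocities; positions: p0=6 p1=6 p2=33/2; velocities now: v0=0 v1=2 v2=3
Advance to t=3 (no further collisions before then); velocities: v0=0 v1=2 v2=3; positions = 6 7 18

Answer: 6 7 18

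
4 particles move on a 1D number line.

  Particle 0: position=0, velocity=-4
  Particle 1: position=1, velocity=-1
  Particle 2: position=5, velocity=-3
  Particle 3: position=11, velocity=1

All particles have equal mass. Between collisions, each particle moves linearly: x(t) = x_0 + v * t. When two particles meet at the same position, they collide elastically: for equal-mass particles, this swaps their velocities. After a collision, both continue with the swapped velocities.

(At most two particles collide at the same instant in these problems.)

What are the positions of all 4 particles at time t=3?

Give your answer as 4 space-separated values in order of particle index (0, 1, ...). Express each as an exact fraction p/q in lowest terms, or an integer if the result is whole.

Collision at t=2: particles 1 and 2 swap velocities; positions: p0=-8 p1=-1 p2=-1 p3=13; velocities now: v0=-4 v1=-3 v2=-1 v3=1
Advance to t=3 (no further collisions before then); velocities: v0=-4 v1=-3 v2=-1 v3=1; positions = -12 -4 -2 14

Answer: -12 -4 -2 14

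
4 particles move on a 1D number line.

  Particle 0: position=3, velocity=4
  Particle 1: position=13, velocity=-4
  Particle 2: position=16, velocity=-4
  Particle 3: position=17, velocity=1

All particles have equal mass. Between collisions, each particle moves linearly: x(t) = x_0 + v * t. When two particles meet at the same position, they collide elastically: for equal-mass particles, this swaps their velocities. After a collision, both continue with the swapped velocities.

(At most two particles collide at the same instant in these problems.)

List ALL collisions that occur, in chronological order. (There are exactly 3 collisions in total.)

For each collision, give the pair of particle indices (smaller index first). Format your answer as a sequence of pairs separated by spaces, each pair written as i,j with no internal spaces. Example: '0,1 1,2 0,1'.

Answer: 0,1 1,2 2,3

Derivation:
Collision at t=5/4: particles 0 and 1 swap velocities; positions: p0=8 p1=8 p2=11 p3=73/4; velocities now: v0=-4 v1=4 v2=-4 v3=1
Collision at t=13/8: particles 1 and 2 swap velocities; positions: p0=13/2 p1=19/2 p2=19/2 p3=149/8; velocities now: v0=-4 v1=-4 v2=4 v3=1
Collision at t=14/3: particles 2 and 3 swap velocities; positions: p0=-17/3 p1=-8/3 p2=65/3 p3=65/3; velocities now: v0=-4 v1=-4 v2=1 v3=4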